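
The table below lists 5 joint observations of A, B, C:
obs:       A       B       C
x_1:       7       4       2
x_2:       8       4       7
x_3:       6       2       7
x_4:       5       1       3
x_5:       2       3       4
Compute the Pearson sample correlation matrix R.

Step 1 — column means:
  mean(A) = (7 + 8 + 6 + 5 + 2) / 5 = 28/5 = 5.6
  mean(B) = (4 + 4 + 2 + 1 + 3) / 5 = 14/5 = 2.8
  mean(C) = (2 + 7 + 7 + 3 + 4) / 5 = 23/5 = 4.6

Step 2 — sample variances and covariances s[i,j] = (1/(n-1)) · Σ_k (x_{k,i} - mean_i) · (x_{k,j} - mean_j), with n-1 = 4:
  s[A,A] = ((1.4)·(1.4) + (2.4)·(2.4) + (0.4)·(0.4) + (-0.6)·(-0.6) + (-3.6)·(-3.6)) / 4 = 21.2/4 = 5.3
  s[A,B] = ((1.4)·(1.2) + (2.4)·(1.2) + (0.4)·(-0.8) + (-0.6)·(-1.8) + (-3.6)·(0.2)) / 4 = 4.6/4 = 1.15
  s[A,C] = ((1.4)·(-2.6) + (2.4)·(2.4) + (0.4)·(2.4) + (-0.6)·(-1.6) + (-3.6)·(-0.6)) / 4 = 6.2/4 = 1.55
  s[B,B] = ((1.2)·(1.2) + (1.2)·(1.2) + (-0.8)·(-0.8) + (-1.8)·(-1.8) + (0.2)·(0.2)) / 4 = 6.8/4 = 1.7
  s[B,C] = ((1.2)·(-2.6) + (1.2)·(2.4) + (-0.8)·(2.4) + (-1.8)·(-1.6) + (0.2)·(-0.6)) / 4 = 0.6/4 = 0.15
  s[C,C] = ((-2.6)·(-2.6) + (2.4)·(2.4) + (2.4)·(2.4) + (-1.6)·(-1.6) + (-0.6)·(-0.6)) / 4 = 21.2/4 = 5.3
  Sample standard deviations s_i = √(s[i,i]):
  s(A) = √(5.3) = 2.3022
  s(B) = √(1.7) = 1.3038
  s(C) = √(5.3) = 2.3022

Step 3 — r_{ij} = s_{ij} / (s_i · s_j):
  r[A,A] = 1 (diagonal).
  r[A,B] = 1.15 / (2.3022 · 1.3038) = 1.15 / 3.0017 = 0.3831
  r[A,C] = 1.55 / (2.3022 · 2.3022) = 1.55 / 5.3 = 0.2925
  r[B,B] = 1 (diagonal).
  r[B,C] = 0.15 / (1.3038 · 2.3022) = 0.15 / 3.0017 = 0.05
  r[C,C] = 1 (diagonal).

R is symmetric with unit diagonal. Assembling:

R = [[1, 0.3831, 0.2925],
 [0.3831, 1, 0.05],
 [0.2925, 0.05, 1]]


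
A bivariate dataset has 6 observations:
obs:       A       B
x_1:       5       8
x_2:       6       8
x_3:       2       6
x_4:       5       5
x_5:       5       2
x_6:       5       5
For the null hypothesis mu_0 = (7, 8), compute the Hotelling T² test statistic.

Step 1 — sample mean vector:
  mean(A) = (5 + 6 + 2 + 5 + 5 + 5) / 6 = 28/6 = 4.6667
  mean(B) = (8 + 8 + 6 + 5 + 2 + 5) / 6 = 34/6 = 5.6667
  x̄ = (4.6667, 5.6667),  deviation x̄ - mu_0 = (4.6667, 5.6667) - (7, 8) = (-2.3333, -2.3333).

Step 2 — sample covariance matrix, S[i,j] = (1/(n-1)) · Σ_k (x_{k,i} - mean_i) · (x_{k,j} - mean_j), divisor n-1 = 5:
  S[A,A] = ((0.3333)·(0.3333) + (1.3333)·(1.3333) + (-2.6667)·(-2.6667) + (0.3333)·(0.3333) + (0.3333)·(0.3333) + (0.3333)·(0.3333)) / 5 = 9.3333/5 = 1.8667
  S[A,B] = ((0.3333)·(2.3333) + (1.3333)·(2.3333) + (-2.6667)·(0.3333) + (0.3333)·(-0.6667) + (0.3333)·(-3.6667) + (0.3333)·(-0.6667)) / 5 = 1.3333/5 = 0.2667
  S[B,B] = ((2.3333)·(2.3333) + (2.3333)·(2.3333) + (0.3333)·(0.3333) + (-0.6667)·(-0.6667) + (-3.6667)·(-3.6667) + (-0.6667)·(-0.6667)) / 5 = 25.3333/5 = 5.0667
  S = [[1.8667, 0.2667],
 [0.2667, 5.0667]].

Step 3 — invert S. det(S) = 1.8667·5.0667 - (0.2667)² = 9.3867.
  S^{-1} = (1/det) · [[d, -b], [-b, a]] = [[0.5398, -0.0284],
 [-0.0284, 0.1989]].

Step 4 — quadratic form (x̄ - mu_0)^T · S^{-1} · (x̄ - mu_0):
  S^{-1} · (x̄ - mu_0) = (-1.1932, -0.3977),
  (x̄ - mu_0)^T · [...] = (-2.3333)·(-1.1932) + (-2.3333)·(-0.3977) = 3.7121.

Step 5 — scale by n: T² = 6 · 3.7121 = 22.2727.

T² ≈ 22.2727


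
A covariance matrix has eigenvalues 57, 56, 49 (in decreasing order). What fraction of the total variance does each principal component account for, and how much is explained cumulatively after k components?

Step 1 — total variance = trace(Sigma) = Σ λ_i = 57 + 56 + 49 = 162.

Step 2 — fraction explained by component i = λ_i / Σ λ:
  PC1: 57/162 = 0.3519
  PC2: 56/162 = 0.3457
  PC3: 49/162 = 0.3025

Step 3 — cumulative fraction after k components = (λ_1 + ... + λ_k) / Σ λ:
  k = 1: 57/162 = 0.3519
  k = 2: (57 + 56)/162 = 113/162 = 0.6975
  k = 3: (57 + 56 + 49)/162 = 162/162 = 1

Summary (fraction, with percent):

explained: PC1 0.3519 (35.19%), PC2 0.3457 (34.57%), PC3 0.3025 (30.25%);  cumulative: 0.3519, 0.6975, 1


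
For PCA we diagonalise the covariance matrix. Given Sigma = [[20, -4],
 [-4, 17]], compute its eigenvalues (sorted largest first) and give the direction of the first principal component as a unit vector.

Step 1 — characteristic polynomial of 2×2 Sigma:
  det(Sigma - λI) = λ² - trace · λ + det = 0.
  trace = 20 + 17 = 37, det = 20·17 - (-4)² = 324.
Step 2 — discriminant:
  Δ = trace² - 4·det = 1369 - 1296 = 73.
Step 3 — eigenvalues:
  λ = (trace ± √Δ)/2 = (37 ± 8.544)/2,
  λ_1 = 22.772,  λ_2 = 14.228.

Step 4 — unit eigenvector for λ_1: solve (Sigma - λ_1 I)v = 0. First row:
  (20 - 22.772)·v_x + (-4)·v_y = 0, i.e. (-2.772)·v_x + (-4)·v_y = 0,
  so v ∝ (b, λ_1 - a) = (-4, 2.772); multiply by -1 so the first entry is positive: u = (4, -2.772).
  ||u|| = √((4)² + (-2.772)²) = √(23.684) ≈ 4.8666,
  v_1 = u/||u|| ≈ (0.8219, -0.5696) (||v_1|| = 1).

λ_1 = 22.772,  λ_2 = 14.228;  v_1 ≈ (0.8219, -0.5696)


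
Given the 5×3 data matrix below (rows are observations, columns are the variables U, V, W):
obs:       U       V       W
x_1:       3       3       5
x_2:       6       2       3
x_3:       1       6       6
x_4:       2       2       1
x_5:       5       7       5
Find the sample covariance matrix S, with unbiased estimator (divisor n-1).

Step 1 — column means:
  mean(U) = (3 + 6 + 1 + 2 + 5) / 5 = 17/5 = 3.4
  mean(V) = (3 + 2 + 6 + 2 + 7) / 5 = 20/5 = 4
  mean(W) = (5 + 3 + 6 + 1 + 5) / 5 = 20/5 = 4

Step 2 — sample covariance S[i,j] = (1/(n-1)) · Σ_k (x_{k,i} - mean_i) · (x_{k,j} - mean_j), with n-1 = 4.
  S[U,U] = ((-0.4)·(-0.4) + (2.6)·(2.6) + (-2.4)·(-2.4) + (-1.4)·(-1.4) + (1.6)·(1.6)) / 4 = 17.2/4 = 4.3
  S[U,V] = ((-0.4)·(-1) + (2.6)·(-2) + (-2.4)·(2) + (-1.4)·(-2) + (1.6)·(3)) / 4 = -2/4 = -0.5
  S[U,W] = ((-0.4)·(1) + (2.6)·(-1) + (-2.4)·(2) + (-1.4)·(-3) + (1.6)·(1)) / 4 = -2/4 = -0.5
  S[V,V] = ((-1)·(-1) + (-2)·(-2) + (2)·(2) + (-2)·(-2) + (3)·(3)) / 4 = 22/4 = 5.5
  S[V,W] = ((-1)·(1) + (-2)·(-1) + (2)·(2) + (-2)·(-3) + (3)·(1)) / 4 = 14/4 = 3.5
  S[W,W] = ((1)·(1) + (-1)·(-1) + (2)·(2) + (-3)·(-3) + (1)·(1)) / 4 = 16/4 = 4

S is symmetric (S[j,i] = S[i,j]). Assembling:

S = [[4.3, -0.5, -0.5],
 [-0.5, 5.5, 3.5],
 [-0.5, 3.5, 4]]


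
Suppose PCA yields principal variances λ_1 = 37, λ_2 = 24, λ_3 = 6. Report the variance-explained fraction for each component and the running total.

Step 1 — total variance = trace(Sigma) = Σ λ_i = 37 + 24 + 6 = 67.

Step 2 — fraction explained by component i = λ_i / Σ λ:
  PC1: 37/67 = 0.5522
  PC2: 24/67 = 0.3582
  PC3: 6/67 = 0.0896

Step 3 — cumulative fraction after k components = (λ_1 + ... + λ_k) / Σ λ:
  k = 1: 37/67 = 0.5522
  k = 2: (37 + 24)/67 = 61/67 = 0.9104
  k = 3: (37 + 24 + 6)/67 = 67/67 = 1

Summary (fraction, with percent):

explained: PC1 0.5522 (55.22%), PC2 0.3582 (35.82%), PC3 0.0896 (8.96%);  cumulative: 0.5522, 0.9104, 1


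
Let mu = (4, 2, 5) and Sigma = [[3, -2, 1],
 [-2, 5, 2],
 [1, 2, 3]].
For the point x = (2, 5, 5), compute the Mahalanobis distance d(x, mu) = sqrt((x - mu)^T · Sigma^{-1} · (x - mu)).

Step 1 — centre the observation: (x - mu) = (-2, 3, 0).

Step 2 — invert Sigma (cofactor / det for 3×3, or solve directly):
  Sigma^{-1} = [[1.375, 1, -1.125],
 [1, 1, -1],
 [-1.125, -1, 1.375]].

Step 3 — form the quadratic (x - mu)^T · Sigma^{-1} · (x - mu):
  Sigma^{-1} · (x - mu) = (0.25, 1, -0.75).
  (x - mu)^T · [Sigma^{-1} · (x - mu)] = (-2)·(0.25) + (3)·(1) + (0)·(-0.75) = 2.5.

Step 4 — take square root: d = √(2.5) ≈ 1.5811.

d(x, mu) = √(2.5) ≈ 1.5811


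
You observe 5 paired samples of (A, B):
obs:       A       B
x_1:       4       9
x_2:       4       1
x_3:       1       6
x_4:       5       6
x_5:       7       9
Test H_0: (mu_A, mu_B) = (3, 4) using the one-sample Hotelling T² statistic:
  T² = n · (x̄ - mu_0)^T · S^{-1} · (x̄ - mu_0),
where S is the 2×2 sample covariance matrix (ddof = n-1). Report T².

Step 1 — sample mean vector:
  mean(A) = (4 + 4 + 1 + 5 + 7) / 5 = 21/5 = 4.2
  mean(B) = (9 + 1 + 6 + 6 + 9) / 5 = 31/5 = 6.2
  x̄ = (4.2, 6.2),  deviation x̄ - mu_0 = (4.2, 6.2) - (3, 4) = (1.2, 2.2).

Step 2 — sample covariance matrix, S[i,j] = (1/(n-1)) · Σ_k (x_{k,i} - mean_i) · (x_{k,j} - mean_j), divisor n-1 = 4:
  S[A,A] = ((-0.2)·(-0.2) + (-0.2)·(-0.2) + (-3.2)·(-3.2) + (0.8)·(0.8) + (2.8)·(2.8)) / 4 = 18.8/4 = 4.7
  S[A,B] = ((-0.2)·(2.8) + (-0.2)·(-5.2) + (-3.2)·(-0.2) + (0.8)·(-0.2) + (2.8)·(2.8)) / 4 = 8.8/4 = 2.2
  S[B,B] = ((2.8)·(2.8) + (-5.2)·(-5.2) + (-0.2)·(-0.2) + (-0.2)·(-0.2) + (2.8)·(2.8)) / 4 = 42.8/4 = 10.7
  S = [[4.7, 2.2],
 [2.2, 10.7]].

Step 3 — invert S. det(S) = 4.7·10.7 - (2.2)² = 45.45.
  S^{-1} = (1/det) · [[d, -b], [-b, a]] = [[0.2354, -0.0484],
 [-0.0484, 0.1034]].

Step 4 — quadratic form (x̄ - mu_0)^T · S^{-1} · (x̄ - mu_0):
  S^{-1} · (x̄ - mu_0) = (0.176, 0.1694),
  (x̄ - mu_0)^T · [...] = (1.2)·(0.176) + (2.2)·(0.1694) = 0.5839.

Step 5 — scale by n: T² = 5 · 0.5839 = 2.9197.

T² ≈ 2.9197


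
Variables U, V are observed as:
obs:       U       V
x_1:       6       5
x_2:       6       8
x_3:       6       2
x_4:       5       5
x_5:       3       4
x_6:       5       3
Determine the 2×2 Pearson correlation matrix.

Step 1 — column means:
  mean(U) = (6 + 6 + 6 + 5 + 3 + 5) / 6 = 31/6 = 5.1667
  mean(V) = (5 + 8 + 2 + 5 + 4 + 3) / 6 = 27/6 = 4.5

Step 2 — sample variances and covariances s[i,j] = (1/(n-1)) · Σ_k (x_{k,i} - mean_i) · (x_{k,j} - mean_j), with n-1 = 5:
  s[U,U] = ((0.8333)·(0.8333) + (0.8333)·(0.8333) + (0.8333)·(0.8333) + (-0.1667)·(-0.1667) + (-2.1667)·(-2.1667) + (-0.1667)·(-0.1667)) / 5 = 6.8333/5 = 1.3667
  s[U,V] = ((0.8333)·(0.5) + (0.8333)·(3.5) + (0.8333)·(-2.5) + (-0.1667)·(0.5) + (-2.1667)·(-0.5) + (-0.1667)·(-1.5)) / 5 = 2.5/5 = 0.5
  s[V,V] = ((0.5)·(0.5) + (3.5)·(3.5) + (-2.5)·(-2.5) + (0.5)·(0.5) + (-0.5)·(-0.5) + (-1.5)·(-1.5)) / 5 = 21.5/5 = 4.3
  Sample standard deviations s_i = √(s[i,i]):
  s(U) = √(1.3667) = 1.169
  s(V) = √(4.3) = 2.0736

Step 3 — r_{ij} = s_{ij} / (s_i · s_j):
  r[U,U] = 1 (diagonal).
  r[U,V] = 0.5 / (1.169 · 2.0736) = 0.5 / 2.4242 = 0.2063
  r[V,V] = 1 (diagonal).

R is symmetric with unit diagonal. Assembling:

R = [[1, 0.2063],
 [0.2063, 1]]


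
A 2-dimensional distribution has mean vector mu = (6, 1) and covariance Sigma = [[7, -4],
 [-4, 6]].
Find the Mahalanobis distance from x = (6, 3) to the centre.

Step 1 — centre the observation: (x - mu) = (0, 2).

Step 2 — invert Sigma. det(Sigma) = 7·6 - (-4)² = 26.
  Sigma^{-1} = (1/det) · [[d, -b], [-b, a]] = [[0.2308, 0.1538],
 [0.1538, 0.2692]].

Step 3 — form the quadratic (x - mu)^T · Sigma^{-1} · (x - mu):
  Sigma^{-1} · (x - mu) = (0.3077, 0.5385).
  (x - mu)^T · [Sigma^{-1} · (x - mu)] = (0)·(0.3077) + (2)·(0.5385) = 1.0769.

Step 4 — take square root: d = √(1.0769) ≈ 1.0377.

d(x, mu) = √(1.0769) ≈ 1.0377


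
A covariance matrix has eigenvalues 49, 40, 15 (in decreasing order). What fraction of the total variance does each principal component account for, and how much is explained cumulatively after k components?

Step 1 — total variance = trace(Sigma) = Σ λ_i = 49 + 40 + 15 = 104.

Step 2 — fraction explained by component i = λ_i / Σ λ:
  PC1: 49/104 = 0.4712
  PC2: 40/104 = 0.3846
  PC3: 15/104 = 0.1442

Step 3 — cumulative fraction after k components = (λ_1 + ... + λ_k) / Σ λ:
  k = 1: 49/104 = 0.4712
  k = 2: (49 + 40)/104 = 89/104 = 0.8558
  k = 3: (49 + 40 + 15)/104 = 104/104 = 1

Summary (fraction, with percent):

explained: PC1 0.4712 (47.12%), PC2 0.3846 (38.46%), PC3 0.1442 (14.42%);  cumulative: 0.4712, 0.8558, 1


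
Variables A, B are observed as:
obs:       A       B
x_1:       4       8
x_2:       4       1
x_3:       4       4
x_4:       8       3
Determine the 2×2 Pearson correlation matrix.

Step 1 — column means:
  mean(A) = (4 + 4 + 4 + 8) / 4 = 20/4 = 5
  mean(B) = (8 + 1 + 4 + 3) / 4 = 16/4 = 4

Step 2 — sample variances and covariances s[i,j] = (1/(n-1)) · Σ_k (x_{k,i} - mean_i) · (x_{k,j} - mean_j), with n-1 = 3:
  s[A,A] = ((-1)·(-1) + (-1)·(-1) + (-1)·(-1) + (3)·(3)) / 3 = 12/3 = 4
  s[A,B] = ((-1)·(4) + (-1)·(-3) + (-1)·(0) + (3)·(-1)) / 3 = -4/3 = -1.3333
  s[B,B] = ((4)·(4) + (-3)·(-3) + (0)·(0) + (-1)·(-1)) / 3 = 26/3 = 8.6667
  Sample standard deviations s_i = √(s[i,i]):
  s(A) = √(4) = 2
  s(B) = √(8.6667) = 2.9439

Step 3 — r_{ij} = s_{ij} / (s_i · s_j):
  r[A,A] = 1 (diagonal).
  r[A,B] = -1.3333 / (2 · 2.9439) = -1.3333 / 5.8878 = -0.2265
  r[B,B] = 1 (diagonal).

R is symmetric with unit diagonal. Assembling:

R = [[1, -0.2265],
 [-0.2265, 1]]


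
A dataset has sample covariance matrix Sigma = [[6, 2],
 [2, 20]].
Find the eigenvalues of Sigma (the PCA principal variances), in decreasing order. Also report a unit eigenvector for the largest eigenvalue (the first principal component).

Step 1 — characteristic polynomial of 2×2 Sigma:
  det(Sigma - λI) = λ² - trace · λ + det = 0.
  trace = 6 + 20 = 26, det = 6·20 - (2)² = 116.
Step 2 — discriminant:
  Δ = trace² - 4·det = 676 - 464 = 212.
Step 3 — eigenvalues:
  λ = (trace ± √Δ)/2 = (26 ± 14.5602)/2,
  λ_1 = 20.2801,  λ_2 = 5.7199.

Step 4 — unit eigenvector for λ_1: solve (Sigma - λ_1 I)v = 0. First row:
  (6 - 20.2801)·v_x + (2)·v_y = 0, i.e. (-14.2801)·v_x + (2)·v_y = 0,
  so v ∝ (b, λ_1 - a) = (2, 14.2801) = u.
  ||u|| = √((2)² + (14.2801)²) = √(207.9215) ≈ 14.4195,
  v_1 = u/||u|| ≈ (0.1387, 0.9903) (||v_1|| = 1).

λ_1 = 20.2801,  λ_2 = 5.7199;  v_1 ≈ (0.1387, 0.9903)


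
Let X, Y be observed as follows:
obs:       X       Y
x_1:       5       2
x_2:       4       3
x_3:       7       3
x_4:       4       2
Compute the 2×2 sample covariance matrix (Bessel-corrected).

Step 1 — column means:
  mean(X) = (5 + 4 + 7 + 4) / 4 = 20/4 = 5
  mean(Y) = (2 + 3 + 3 + 2) / 4 = 10/4 = 2.5

Step 2 — sample covariance S[i,j] = (1/(n-1)) · Σ_k (x_{k,i} - mean_i) · (x_{k,j} - mean_j), with n-1 = 3.
  S[X,X] = ((0)·(0) + (-1)·(-1) + (2)·(2) + (-1)·(-1)) / 3 = 6/3 = 2
  S[X,Y] = ((0)·(-0.5) + (-1)·(0.5) + (2)·(0.5) + (-1)·(-0.5)) / 3 = 1/3 = 0.3333
  S[Y,Y] = ((-0.5)·(-0.5) + (0.5)·(0.5) + (0.5)·(0.5) + (-0.5)·(-0.5)) / 3 = 1/3 = 0.3333

S is symmetric (S[j,i] = S[i,j]). Assembling:

S = [[2, 0.3333],
 [0.3333, 0.3333]]


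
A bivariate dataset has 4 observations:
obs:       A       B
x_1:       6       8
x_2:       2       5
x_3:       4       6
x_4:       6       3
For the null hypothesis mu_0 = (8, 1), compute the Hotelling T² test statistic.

Step 1 — sample mean vector:
  mean(A) = (6 + 2 + 4 + 6) / 4 = 18/4 = 4.5
  mean(B) = (8 + 5 + 6 + 3) / 4 = 22/4 = 5.5
  x̄ = (4.5, 5.5),  deviation x̄ - mu_0 = (4.5, 5.5) - (8, 1) = (-3.5, 4.5).

Step 2 — sample covariance matrix, S[i,j] = (1/(n-1)) · Σ_k (x_{k,i} - mean_i) · (x_{k,j} - mean_j), divisor n-1 = 3:
  S[A,A] = ((1.5)·(1.5) + (-2.5)·(-2.5) + (-0.5)·(-0.5) + (1.5)·(1.5)) / 3 = 11/3 = 3.6667
  S[A,B] = ((1.5)·(2.5) + (-2.5)·(-0.5) + (-0.5)·(0.5) + (1.5)·(-2.5)) / 3 = 1/3 = 0.3333
  S[B,B] = ((2.5)·(2.5) + (-0.5)·(-0.5) + (0.5)·(0.5) + (-2.5)·(-2.5)) / 3 = 13/3 = 4.3333
  S = [[3.6667, 0.3333],
 [0.3333, 4.3333]].

Step 3 — invert S. det(S) = 3.6667·4.3333 - (0.3333)² = 15.7778.
  S^{-1} = (1/det) · [[d, -b], [-b, a]] = [[0.2746, -0.0211],
 [-0.0211, 0.2324]].

Step 4 — quadratic form (x̄ - mu_0)^T · S^{-1} · (x̄ - mu_0):
  S^{-1} · (x̄ - mu_0) = (-1.0563, 1.1197),
  (x̄ - mu_0)^T · [...] = (-3.5)·(-1.0563) + (4.5)·(1.1197) = 8.7359.

Step 5 — scale by n: T² = 4 · 8.7359 = 34.9437.

T² ≈ 34.9437


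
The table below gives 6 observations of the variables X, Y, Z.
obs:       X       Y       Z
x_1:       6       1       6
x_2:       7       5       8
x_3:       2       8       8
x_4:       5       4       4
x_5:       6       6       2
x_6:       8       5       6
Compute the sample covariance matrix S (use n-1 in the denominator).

Step 1 — column means:
  mean(X) = (6 + 7 + 2 + 5 + 6 + 8) / 6 = 34/6 = 5.6667
  mean(Y) = (1 + 5 + 8 + 4 + 6 + 5) / 6 = 29/6 = 4.8333
  mean(Z) = (6 + 8 + 8 + 4 + 2 + 6) / 6 = 34/6 = 5.6667

Step 2 — sample covariance S[i,j] = (1/(n-1)) · Σ_k (x_{k,i} - mean_i) · (x_{k,j} - mean_j), with n-1 = 5.
  S[X,X] = ((0.3333)·(0.3333) + (1.3333)·(1.3333) + (-3.6667)·(-3.6667) + (-0.6667)·(-0.6667) + (0.3333)·(0.3333) + (2.3333)·(2.3333)) / 5 = 21.3333/5 = 4.2667
  S[X,Y] = ((0.3333)·(-3.8333) + (1.3333)·(0.1667) + (-3.6667)·(3.1667) + (-0.6667)·(-0.8333) + (0.3333)·(1.1667) + (2.3333)·(0.1667)) / 5 = -11.3333/5 = -2.2667
  S[X,Z] = ((0.3333)·(0.3333) + (1.3333)·(2.3333) + (-3.6667)·(2.3333) + (-0.6667)·(-1.6667) + (0.3333)·(-3.6667) + (2.3333)·(0.3333)) / 5 = -4.6667/5 = -0.9333
  S[Y,Y] = ((-3.8333)·(-3.8333) + (0.1667)·(0.1667) + (3.1667)·(3.1667) + (-0.8333)·(-0.8333) + (1.1667)·(1.1667) + (0.1667)·(0.1667)) / 5 = 26.8333/5 = 5.3667
  S[Y,Z] = ((-3.8333)·(0.3333) + (0.1667)·(2.3333) + (3.1667)·(2.3333) + (-0.8333)·(-1.6667) + (1.1667)·(-3.6667) + (0.1667)·(0.3333)) / 5 = 3.6667/5 = 0.7333
  S[Z,Z] = ((0.3333)·(0.3333) + (2.3333)·(2.3333) + (2.3333)·(2.3333) + (-1.6667)·(-1.6667) + (-3.6667)·(-3.6667) + (0.3333)·(0.3333)) / 5 = 27.3333/5 = 5.4667

S is symmetric (S[j,i] = S[i,j]). Assembling:

S = [[4.2667, -2.2667, -0.9333],
 [-2.2667, 5.3667, 0.7333],
 [-0.9333, 0.7333, 5.4667]]


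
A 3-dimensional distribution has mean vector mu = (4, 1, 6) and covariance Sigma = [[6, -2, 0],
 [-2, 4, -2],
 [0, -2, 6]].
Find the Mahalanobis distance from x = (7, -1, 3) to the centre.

Step 1 — centre the observation: (x - mu) = (3, -2, -3).

Step 2 — invert Sigma (cofactor / det for 3×3, or solve directly):
  Sigma^{-1} = [[0.2083, 0.125, 0.0417],
 [0.125, 0.375, 0.125],
 [0.0417, 0.125, 0.2083]].

Step 3 — form the quadratic (x - mu)^T · Sigma^{-1} · (x - mu):
  Sigma^{-1} · (x - mu) = (0.25, -0.75, -0.75).
  (x - mu)^T · [Sigma^{-1} · (x - mu)] = (3)·(0.25) + (-2)·(-0.75) + (-3)·(-0.75) = 4.5.

Step 4 — take square root: d = √(4.5) ≈ 2.1213.

d(x, mu) = √(4.5) ≈ 2.1213


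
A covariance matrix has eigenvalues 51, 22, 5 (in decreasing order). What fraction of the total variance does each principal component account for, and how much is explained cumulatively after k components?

Step 1 — total variance = trace(Sigma) = Σ λ_i = 51 + 22 + 5 = 78.

Step 2 — fraction explained by component i = λ_i / Σ λ:
  PC1: 51/78 = 0.6538
  PC2: 22/78 = 0.2821
  PC3: 5/78 = 0.0641

Step 3 — cumulative fraction after k components = (λ_1 + ... + λ_k) / Σ λ:
  k = 1: 51/78 = 0.6538
  k = 2: (51 + 22)/78 = 73/78 = 0.9359
  k = 3: (51 + 22 + 5)/78 = 78/78 = 1

Summary (fraction, with percent):

explained: PC1 0.6538 (65.38%), PC2 0.2821 (28.21%), PC3 0.0641 (6.41%);  cumulative: 0.6538, 0.9359, 1


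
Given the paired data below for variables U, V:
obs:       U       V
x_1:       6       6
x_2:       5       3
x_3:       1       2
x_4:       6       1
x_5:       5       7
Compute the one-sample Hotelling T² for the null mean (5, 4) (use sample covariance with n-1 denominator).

Step 1 — sample mean vector:
  mean(U) = (6 + 5 + 1 + 6 + 5) / 5 = 23/5 = 4.6
  mean(V) = (6 + 3 + 2 + 1 + 7) / 5 = 19/5 = 3.8
  x̄ = (4.6, 3.8),  deviation x̄ - mu_0 = (4.6, 3.8) - (5, 4) = (-0.4, -0.2).

Step 2 — sample covariance matrix, S[i,j] = (1/(n-1)) · Σ_k (x_{k,i} - mean_i) · (x_{k,j} - mean_j), divisor n-1 = 4:
  S[U,U] = ((1.4)·(1.4) + (0.4)·(0.4) + (-3.6)·(-3.6) + (1.4)·(1.4) + (0.4)·(0.4)) / 4 = 17.2/4 = 4.3
  S[U,V] = ((1.4)·(2.2) + (0.4)·(-0.8) + (-3.6)·(-1.8) + (1.4)·(-2.8) + (0.4)·(3.2)) / 4 = 6.6/4 = 1.65
  S[V,V] = ((2.2)·(2.2) + (-0.8)·(-0.8) + (-1.8)·(-1.8) + (-2.8)·(-2.8) + (3.2)·(3.2)) / 4 = 26.8/4 = 6.7
  S = [[4.3, 1.65],
 [1.65, 6.7]].

Step 3 — invert S. det(S) = 4.3·6.7 - (1.65)² = 26.0875.
  S^{-1} = (1/det) · [[d, -b], [-b, a]] = [[0.2568, -0.0632],
 [-0.0632, 0.1648]].

Step 4 — quadratic form (x̄ - mu_0)^T · S^{-1} · (x̄ - mu_0):
  S^{-1} · (x̄ - mu_0) = (-0.0901, -0.0077),
  (x̄ - mu_0)^T · [...] = (-0.4)·(-0.0901) + (-0.2)·(-0.0077) = 0.0376.

Step 5 — scale by n: T² = 5 · 0.0376 = 0.1878.

T² ≈ 0.1878


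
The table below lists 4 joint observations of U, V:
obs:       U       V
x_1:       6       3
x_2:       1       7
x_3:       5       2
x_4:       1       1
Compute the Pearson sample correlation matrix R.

Step 1 — column means:
  mean(U) = (6 + 1 + 5 + 1) / 4 = 13/4 = 3.25
  mean(V) = (3 + 7 + 2 + 1) / 4 = 13/4 = 3.25

Step 2 — sample variances and covariances s[i,j] = (1/(n-1)) · Σ_k (x_{k,i} - mean_i) · (x_{k,j} - mean_j), with n-1 = 3:
  s[U,U] = ((2.75)·(2.75) + (-2.25)·(-2.25) + (1.75)·(1.75) + (-2.25)·(-2.25)) / 3 = 20.75/3 = 6.9167
  s[U,V] = ((2.75)·(-0.25) + (-2.25)·(3.75) + (1.75)·(-1.25) + (-2.25)·(-2.25)) / 3 = -6.25/3 = -2.0833
  s[V,V] = ((-0.25)·(-0.25) + (3.75)·(3.75) + (-1.25)·(-1.25) + (-2.25)·(-2.25)) / 3 = 20.75/3 = 6.9167
  Sample standard deviations s_i = √(s[i,i]):
  s(U) = √(6.9167) = 2.63
  s(V) = √(6.9167) = 2.63

Step 3 — r_{ij} = s_{ij} / (s_i · s_j):
  r[U,U] = 1 (diagonal).
  r[U,V] = -2.0833 / (2.63 · 2.63) = -2.0833 / 6.9167 = -0.3012
  r[V,V] = 1 (diagonal).

R is symmetric with unit diagonal. Assembling:

R = [[1, -0.3012],
 [-0.3012, 1]]


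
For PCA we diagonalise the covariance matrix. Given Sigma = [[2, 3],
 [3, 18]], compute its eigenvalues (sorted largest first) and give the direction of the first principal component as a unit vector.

Step 1 — characteristic polynomial of 2×2 Sigma:
  det(Sigma - λI) = λ² - trace · λ + det = 0.
  trace = 2 + 18 = 20, det = 2·18 - (3)² = 27.
Step 2 — discriminant:
  Δ = trace² - 4·det = 400 - 108 = 292.
Step 3 — eigenvalues:
  λ = (trace ± √Δ)/2 = (20 ± 17.088)/2,
  λ_1 = 18.544,  λ_2 = 1.456.

Step 4 — unit eigenvector for λ_1: solve (Sigma - λ_1 I)v = 0. First row:
  (2 - 18.544)·v_x + (3)·v_y = 0, i.e. (-16.544)·v_x + (3)·v_y = 0,
  so v ∝ (b, λ_1 - a) = (3, 16.544) = u.
  ||u|| = √((3)² + (16.544)²) = √(282.7041) ≈ 16.8138,
  v_1 = u/||u|| ≈ (0.1784, 0.984) (||v_1|| = 1).

λ_1 = 18.544,  λ_2 = 1.456;  v_1 ≈ (0.1784, 0.984)


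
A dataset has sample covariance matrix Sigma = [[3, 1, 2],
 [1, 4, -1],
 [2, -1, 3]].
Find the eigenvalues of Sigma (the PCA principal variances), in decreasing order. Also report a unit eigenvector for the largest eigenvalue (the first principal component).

Step 1 — characteristic polynomial p(λ) = det(λI - Sigma) = λ³ - tr·λ² + c_1·λ - det, where tr = trace, c_1 = sum of the principal 2×2 minors, det = det(Sigma):
  tr = 3 + 4 + 3 = 10,
  c_1 = (3·4 - (1)²) + (3·3 - (2)²) + (4·3 - (-1)²) = 11 + 5 + 11 = 27,
  det = 3·(4·3 - (-1)²) - (1)·((1)·3 - (-1)·(2)) + (2)·((1)·(-1) - 4·(2)) = 3·(11) - (1)·(5) + (2)·(-9) = 10.
  So p(λ) = λ³ - 10λ² + 27λ - 10.
Step 2 — look for an integer root (rational root theorem: any rational root is an integer divisor of 10). Testing λ = 5:
  p(5) = 125 - 250 + 135 - 10 = 0  ✓
  Dividing out (λ - 5): p(λ) = (λ - 5)(λ² - 5λ + 2).
Step 3 — remaining eigenvalues from the quadratic λ² - 5λ + 2 = 0:
  Δ = 5² - 4·2 = 25 - 8 = 17,  λ = (5 ± √17)/2 = (5 ± 4.1231)/2 ≈ 4.5616 or 0.4384.
  Sorted: λ_1 = 5,  λ_2 = 4.5616,  λ_3 = 0.4384  (check: sum = 10 = tr ✓).

Step 4 — unit eigenvector for λ_1 = 5: v spans the null space of (Sigma - λ_1 I), whose rows are
  r_1 = (-2, 1, 2),  r_2 = (1, -1, -1),  r_3 = (2, -1, -2).
  v is orthogonal to every row, so take v ∝ r_1 × r_2 = ((1)·(-1) - (2)·(-1), (2)·(1) - (-2)·(-1), (-2)·(-1) - (1)·(1)) = (1, 0, 1).
  Let u = (1, 0, 1).
  ||u|| = √((1)² + (0)² + (1)²) = √(2) ≈ 1.4142,  v_1 = u/||u|| ≈ (0.7071, 0, 0.7071) (||v_1|| = 1).

λ_1 = 5,  λ_2 = 4.5616,  λ_3 = 0.4384;  v_1 ≈ (0.7071, 0, 0.7071)


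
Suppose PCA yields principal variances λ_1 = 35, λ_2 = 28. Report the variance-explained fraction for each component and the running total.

Step 1 — total variance = trace(Sigma) = Σ λ_i = 35 + 28 = 63.

Step 2 — fraction explained by component i = λ_i / Σ λ:
  PC1: 35/63 = 0.5556
  PC2: 28/63 = 0.4444

Step 3 — cumulative fraction after k components = (λ_1 + ... + λ_k) / Σ λ:
  k = 1: 35/63 = 0.5556
  k = 2: (35 + 28)/63 = 63/63 = 1

Summary (fraction, with percent):

explained: PC1 0.5556 (55.56%), PC2 0.4444 (44.44%);  cumulative: 0.5556, 1


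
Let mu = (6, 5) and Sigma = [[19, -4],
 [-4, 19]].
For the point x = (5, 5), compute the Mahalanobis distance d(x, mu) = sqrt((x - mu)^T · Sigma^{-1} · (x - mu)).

Step 1 — centre the observation: (x - mu) = (-1, 0).

Step 2 — invert Sigma. det(Sigma) = 19·19 - (-4)² = 345.
  Sigma^{-1} = (1/det) · [[d, -b], [-b, a]] = [[0.0551, 0.0116],
 [0.0116, 0.0551]].

Step 3 — form the quadratic (x - mu)^T · Sigma^{-1} · (x - mu):
  Sigma^{-1} · (x - mu) = (-0.0551, -0.0116).
  (x - mu)^T · [Sigma^{-1} · (x - mu)] = (-1)·(-0.0551) + (0)·(-0.0116) = 0.0551.

Step 4 — take square root: d = √(0.0551) ≈ 0.2347.

d(x, mu) = √(0.0551) ≈ 0.2347


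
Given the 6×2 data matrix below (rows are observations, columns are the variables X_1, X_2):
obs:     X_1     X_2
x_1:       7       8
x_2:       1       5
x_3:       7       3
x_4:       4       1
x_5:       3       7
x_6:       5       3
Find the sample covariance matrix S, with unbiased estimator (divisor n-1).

Step 1 — column means:
  mean(X_1) = (7 + 1 + 7 + 4 + 3 + 5) / 6 = 27/6 = 4.5
  mean(X_2) = (8 + 5 + 3 + 1 + 7 + 3) / 6 = 27/6 = 4.5

Step 2 — sample covariance S[i,j] = (1/(n-1)) · Σ_k (x_{k,i} - mean_i) · (x_{k,j} - mean_j), with n-1 = 5.
  S[X_1,X_1] = ((2.5)·(2.5) + (-3.5)·(-3.5) + (2.5)·(2.5) + (-0.5)·(-0.5) + (-1.5)·(-1.5) + (0.5)·(0.5)) / 5 = 27.5/5 = 5.5
  S[X_1,X_2] = ((2.5)·(3.5) + (-3.5)·(0.5) + (2.5)·(-1.5) + (-0.5)·(-3.5) + (-1.5)·(2.5) + (0.5)·(-1.5)) / 5 = 0.5/5 = 0.1
  S[X_2,X_2] = ((3.5)·(3.5) + (0.5)·(0.5) + (-1.5)·(-1.5) + (-3.5)·(-3.5) + (2.5)·(2.5) + (-1.5)·(-1.5)) / 5 = 35.5/5 = 7.1

S is symmetric (S[j,i] = S[i,j]). Assembling:

S = [[5.5, 0.1],
 [0.1, 7.1]]


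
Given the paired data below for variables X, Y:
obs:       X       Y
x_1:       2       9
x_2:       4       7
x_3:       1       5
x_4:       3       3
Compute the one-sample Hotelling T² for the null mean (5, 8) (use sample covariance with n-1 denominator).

Step 1 — sample mean vector:
  mean(X) = (2 + 4 + 1 + 3) / 4 = 10/4 = 2.5
  mean(Y) = (9 + 7 + 5 + 3) / 4 = 24/4 = 6
  x̄ = (2.5, 6),  deviation x̄ - mu_0 = (2.5, 6) - (5, 8) = (-2.5, -2).

Step 2 — sample covariance matrix, S[i,j] = (1/(n-1)) · Σ_k (x_{k,i} - mean_i) · (x_{k,j} - mean_j), divisor n-1 = 3:
  S[X,X] = ((-0.5)·(-0.5) + (1.5)·(1.5) + (-1.5)·(-1.5) + (0.5)·(0.5)) / 3 = 5/3 = 1.6667
  S[X,Y] = ((-0.5)·(3) + (1.5)·(1) + (-1.5)·(-1) + (0.5)·(-3)) / 3 = 0/3 = 0
  S[Y,Y] = ((3)·(3) + (1)·(1) + (-1)·(-1) + (-3)·(-3)) / 3 = 20/3 = 6.6667
  S = [[1.6667, 0],
 [0, 6.6667]].

Step 3 — invert S. det(S) = 1.6667·6.6667 - (0)² = 11.1111.
  S^{-1} = (1/det) · [[d, -b], [-b, a]] = [[0.6, 0],
 [0, 0.15]].

Step 4 — quadratic form (x̄ - mu_0)^T · S^{-1} · (x̄ - mu_0):
  S^{-1} · (x̄ - mu_0) = (-1.5, -0.3),
  (x̄ - mu_0)^T · [...] = (-2.5)·(-1.5) + (-2)·(-0.3) = 4.35.

Step 5 — scale by n: T² = 4 · 4.35 = 17.4.

T² ≈ 17.4


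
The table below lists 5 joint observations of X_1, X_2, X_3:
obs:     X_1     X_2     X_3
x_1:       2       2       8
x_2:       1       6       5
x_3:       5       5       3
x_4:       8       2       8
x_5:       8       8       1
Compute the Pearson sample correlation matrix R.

Step 1 — column means:
  mean(X_1) = (2 + 1 + 5 + 8 + 8) / 5 = 24/5 = 4.8
  mean(X_2) = (2 + 6 + 5 + 2 + 8) / 5 = 23/5 = 4.6
  mean(X_3) = (8 + 5 + 3 + 8 + 1) / 5 = 25/5 = 5

Step 2 — sample variances and covariances s[i,j] = (1/(n-1)) · Σ_k (x_{k,i} - mean_i) · (x_{k,j} - mean_j), with n-1 = 4:
  s[X_1,X_1] = ((-2.8)·(-2.8) + (-3.8)·(-3.8) + (0.2)·(0.2) + (3.2)·(3.2) + (3.2)·(3.2)) / 4 = 42.8/4 = 10.7
  s[X_1,X_2] = ((-2.8)·(-2.6) + (-3.8)·(1.4) + (0.2)·(0.4) + (3.2)·(-2.6) + (3.2)·(3.4)) / 4 = 4.6/4 = 1.15
  s[X_1,X_3] = ((-2.8)·(3) + (-3.8)·(0) + (0.2)·(-2) + (3.2)·(3) + (3.2)·(-4)) / 4 = -12/4 = -3
  s[X_2,X_2] = ((-2.6)·(-2.6) + (1.4)·(1.4) + (0.4)·(0.4) + (-2.6)·(-2.6) + (3.4)·(3.4)) / 4 = 27.2/4 = 6.8
  s[X_2,X_3] = ((-2.6)·(3) + (1.4)·(0) + (0.4)·(-2) + (-2.6)·(3) + (3.4)·(-4)) / 4 = -30/4 = -7.5
  s[X_3,X_3] = ((3)·(3) + (0)·(0) + (-2)·(-2) + (3)·(3) + (-4)·(-4)) / 4 = 38/4 = 9.5
  Sample standard deviations s_i = √(s[i,i]):
  s(X_1) = √(10.7) = 3.2711
  s(X_2) = √(6.8) = 2.6077
  s(X_3) = √(9.5) = 3.0822

Step 3 — r_{ij} = s_{ij} / (s_i · s_j):
  r[X_1,X_1] = 1 (diagonal).
  r[X_1,X_2] = 1.15 / (3.2711 · 2.6077) = 1.15 / 8.5299 = 0.1348
  r[X_1,X_3] = -3 / (3.2711 · 3.0822) = -3 / 10.0822 = -0.2976
  r[X_2,X_2] = 1 (diagonal).
  r[X_2,X_3] = -7.5 / (2.6077 · 3.0822) = -7.5 / 8.0374 = -0.9331
  r[X_3,X_3] = 1 (diagonal).

R is symmetric with unit diagonal. Assembling:

R = [[1, 0.1348, -0.2976],
 [0.1348, 1, -0.9331],
 [-0.2976, -0.9331, 1]]


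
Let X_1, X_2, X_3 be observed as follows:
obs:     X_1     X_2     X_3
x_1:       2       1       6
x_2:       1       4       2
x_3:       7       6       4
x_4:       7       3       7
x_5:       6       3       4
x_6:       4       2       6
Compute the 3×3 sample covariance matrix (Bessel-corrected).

Step 1 — column means:
  mean(X_1) = (2 + 1 + 7 + 7 + 6 + 4) / 6 = 27/6 = 4.5
  mean(X_2) = (1 + 4 + 6 + 3 + 3 + 2) / 6 = 19/6 = 3.1667
  mean(X_3) = (6 + 2 + 4 + 7 + 4 + 6) / 6 = 29/6 = 4.8333

Step 2 — sample covariance S[i,j] = (1/(n-1)) · Σ_k (x_{k,i} - mean_i) · (x_{k,j} - mean_j), with n-1 = 5.
  S[X_1,X_1] = ((-2.5)·(-2.5) + (-3.5)·(-3.5) + (2.5)·(2.5) + (2.5)·(2.5) + (1.5)·(1.5) + (-0.5)·(-0.5)) / 5 = 33.5/5 = 6.7
  S[X_1,X_2] = ((-2.5)·(-2.1667) + (-3.5)·(0.8333) + (2.5)·(2.8333) + (2.5)·(-0.1667) + (1.5)·(-0.1667) + (-0.5)·(-1.1667)) / 5 = 9.5/5 = 1.9
  S[X_1,X_3] = ((-2.5)·(1.1667) + (-3.5)·(-2.8333) + (2.5)·(-0.8333) + (2.5)·(2.1667) + (1.5)·(-0.8333) + (-0.5)·(1.1667)) / 5 = 8.5/5 = 1.7
  S[X_2,X_2] = ((-2.1667)·(-2.1667) + (0.8333)·(0.8333) + (2.8333)·(2.8333) + (-0.1667)·(-0.1667) + (-0.1667)·(-0.1667) + (-1.1667)·(-1.1667)) / 5 = 14.8333/5 = 2.9667
  S[X_2,X_3] = ((-2.1667)·(1.1667) + (0.8333)·(-2.8333) + (2.8333)·(-0.8333) + (-0.1667)·(2.1667) + (-0.1667)·(-0.8333) + (-1.1667)·(1.1667)) / 5 = -8.8333/5 = -1.7667
  S[X_3,X_3] = ((1.1667)·(1.1667) + (-2.8333)·(-2.8333) + (-0.8333)·(-0.8333) + (2.1667)·(2.1667) + (-0.8333)·(-0.8333) + (1.1667)·(1.1667)) / 5 = 16.8333/5 = 3.3667

S is symmetric (S[j,i] = S[i,j]). Assembling:

S = [[6.7, 1.9, 1.7],
 [1.9, 2.9667, -1.7667],
 [1.7, -1.7667, 3.3667]]


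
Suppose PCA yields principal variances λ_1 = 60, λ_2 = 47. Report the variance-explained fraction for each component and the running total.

Step 1 — total variance = trace(Sigma) = Σ λ_i = 60 + 47 = 107.

Step 2 — fraction explained by component i = λ_i / Σ λ:
  PC1: 60/107 = 0.5607
  PC2: 47/107 = 0.4393

Step 3 — cumulative fraction after k components = (λ_1 + ... + λ_k) / Σ λ:
  k = 1: 60/107 = 0.5607
  k = 2: (60 + 47)/107 = 107/107 = 1

Summary (fraction, with percent):

explained: PC1 0.5607 (56.07%), PC2 0.4393 (43.93%);  cumulative: 0.5607, 1


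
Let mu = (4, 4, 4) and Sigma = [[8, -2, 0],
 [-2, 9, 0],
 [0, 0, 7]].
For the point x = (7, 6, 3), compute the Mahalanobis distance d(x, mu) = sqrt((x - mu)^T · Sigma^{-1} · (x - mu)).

Step 1 — centre the observation: (x - mu) = (3, 2, -1).

Step 2 — invert Sigma (cofactor / det for 3×3, or solve directly):
  Sigma^{-1} = [[0.1324, 0.0294, 0],
 [0.0294, 0.1176, 0],
 [0, 0, 0.1429]].

Step 3 — form the quadratic (x - mu)^T · Sigma^{-1} · (x - mu):
  Sigma^{-1} · (x - mu) = (0.4559, 0.3235, -0.1429).
  (x - mu)^T · [Sigma^{-1} · (x - mu)] = (3)·(0.4559) + (2)·(0.3235) + (-1)·(-0.1429) = 2.1576.

Step 4 — take square root: d = √(2.1576) ≈ 1.4689.

d(x, mu) = √(2.1576) ≈ 1.4689


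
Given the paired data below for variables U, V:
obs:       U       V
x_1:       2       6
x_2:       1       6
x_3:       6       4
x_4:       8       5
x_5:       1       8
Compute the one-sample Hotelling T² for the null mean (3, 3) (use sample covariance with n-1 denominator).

Step 1 — sample mean vector:
  mean(U) = (2 + 1 + 6 + 8 + 1) / 5 = 18/5 = 3.6
  mean(V) = (6 + 6 + 4 + 5 + 8) / 5 = 29/5 = 5.8
  x̄ = (3.6, 5.8),  deviation x̄ - mu_0 = (3.6, 5.8) - (3, 3) = (0.6, 2.8).

Step 2 — sample covariance matrix, S[i,j] = (1/(n-1)) · Σ_k (x_{k,i} - mean_i) · (x_{k,j} - mean_j), divisor n-1 = 4:
  S[U,U] = ((-1.6)·(-1.6) + (-2.6)·(-2.6) + (2.4)·(2.4) + (4.4)·(4.4) + (-2.6)·(-2.6)) / 4 = 41.2/4 = 10.3
  S[U,V] = ((-1.6)·(0.2) + (-2.6)·(0.2) + (2.4)·(-1.8) + (4.4)·(-0.8) + (-2.6)·(2.2)) / 4 = -14.4/4 = -3.6
  S[V,V] = ((0.2)·(0.2) + (0.2)·(0.2) + (-1.8)·(-1.8) + (-0.8)·(-0.8) + (2.2)·(2.2)) / 4 = 8.8/4 = 2.2
  S = [[10.3, -3.6],
 [-3.6, 2.2]].

Step 3 — invert S. det(S) = 10.3·2.2 - (-3.6)² = 9.7.
  S^{-1} = (1/det) · [[d, -b], [-b, a]] = [[0.2268, 0.3711],
 [0.3711, 1.0619]].

Step 4 — quadratic form (x̄ - mu_0)^T · S^{-1} · (x̄ - mu_0):
  S^{-1} · (x̄ - mu_0) = (1.1753, 3.1959),
  (x̄ - mu_0)^T · [...] = (0.6)·(1.1753) + (2.8)·(3.1959) = 9.6536.

Step 5 — scale by n: T² = 5 · 9.6536 = 48.268.

T² ≈ 48.268


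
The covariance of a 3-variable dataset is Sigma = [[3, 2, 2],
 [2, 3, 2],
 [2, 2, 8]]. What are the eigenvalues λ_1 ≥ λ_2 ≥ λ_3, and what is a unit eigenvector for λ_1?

Step 1 — characteristic polynomial p(λ) = det(λI - Sigma) = λ³ - tr·λ² + c_1·λ - det, where tr = trace, c_1 = sum of the principal 2×2 minors, det = det(Sigma):
  tr = 3 + 3 + 8 = 14,
  c_1 = (3·3 - (2)²) + (3·8 - (2)²) + (3·8 - (2)²) = 5 + 20 + 20 = 45,
  det = 3·(3·8 - (2)²) - (2)·((2)·8 - (2)·(2)) + (2)·((2)·(2) - 3·(2)) = 3·(20) - (2)·(12) + (2)·(-2) = 32.
  So p(λ) = λ³ - 14λ² + 45λ - 32.
Step 2 — look for an integer root (rational root theorem: any rational root is an integer divisor of 32). Testing λ = 1:
  p(1) = 1 - 14 + 45 - 32 = 0  ✓
  Dividing out (λ - 1): p(λ) = (λ - 1)(λ² - 13λ + 32).
Step 3 — remaining eigenvalues from the quadratic λ² - 13λ + 32 = 0:
  Δ = 13² - 4·32 = 169 - 128 = 41,  λ = (13 ± √41)/2 = (13 ± 6.4031)/2 ≈ 9.7016 or 3.2984.
  Sorted: λ_1 = 9.7016,  λ_2 = 3.2984,  λ_3 = 1  (check: sum = 14 = tr ✓).

Step 4 — unit eigenvector for λ_1 ≈ 9.7016: v spans the null space of (Sigma - λ_1 I), whose rows are
  r_1 = (-6.7016, 2, 2),  r_2 = (2, -6.7016, 2),  r_3 = (2, 2, -1.7016).
  v is orthogonal to every row, so take v ∝ r_1 × r_2 = ((2)·(2) - (2)·(-6.7016), (2)·(2) - (-6.7016)·(2), (-6.7016)·(-6.7016) - (2)·(2)) ≈ (17.4031, 17.4031, 40.9109).
  Let u = (17.4031, 17.4031, 40.9109).
  ||u|| = √((17.4031)² + (17.4031)² + (40.9109)²) = √(2279.4421) ≈ 47.7435,  v_1 = u/||u|| ≈ (0.3645, 0.3645, 0.8569) (||v_1|| = 1).

λ_1 = 9.7016,  λ_2 = 3.2984,  λ_3 = 1;  v_1 ≈ (0.3645, 0.3645, 0.8569)


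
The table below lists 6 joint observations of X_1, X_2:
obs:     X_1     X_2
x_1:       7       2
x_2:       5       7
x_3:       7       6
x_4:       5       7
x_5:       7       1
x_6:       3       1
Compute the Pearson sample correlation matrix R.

Step 1 — column means:
  mean(X_1) = (7 + 5 + 7 + 5 + 7 + 3) / 6 = 34/6 = 5.6667
  mean(X_2) = (2 + 7 + 6 + 7 + 1 + 1) / 6 = 24/6 = 4

Step 2 — sample variances and covariances s[i,j] = (1/(n-1)) · Σ_k (x_{k,i} - mean_i) · (x_{k,j} - mean_j), with n-1 = 5:
  s[X_1,X_1] = ((1.3333)·(1.3333) + (-0.6667)·(-0.6667) + (1.3333)·(1.3333) + (-0.6667)·(-0.6667) + (1.3333)·(1.3333) + (-2.6667)·(-2.6667)) / 5 = 13.3333/5 = 2.6667
  s[X_1,X_2] = ((1.3333)·(-2) + (-0.6667)·(3) + (1.3333)·(2) + (-0.6667)·(3) + (1.3333)·(-3) + (-2.6667)·(-3)) / 5 = 0/5 = 0
  s[X_2,X_2] = ((-2)·(-2) + (3)·(3) + (2)·(2) + (3)·(3) + (-3)·(-3) + (-3)·(-3)) / 5 = 44/5 = 8.8
  Sample standard deviations s_i = √(s[i,i]):
  s(X_1) = √(2.6667) = 1.633
  s(X_2) = √(8.8) = 2.9665

Step 3 — r_{ij} = s_{ij} / (s_i · s_j):
  r[X_1,X_1] = 1 (diagonal).
  r[X_1,X_2] = 0 / (1.633 · 2.9665) = 0 / 4.8442 = 0
  r[X_2,X_2] = 1 (diagonal).

R is symmetric with unit diagonal. Assembling:

R = [[1, 0],
 [0, 1]]


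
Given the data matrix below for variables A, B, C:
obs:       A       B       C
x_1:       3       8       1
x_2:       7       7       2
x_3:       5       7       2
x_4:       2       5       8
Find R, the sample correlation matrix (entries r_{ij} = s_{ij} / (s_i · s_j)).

Step 1 — column means:
  mean(A) = (3 + 7 + 5 + 2) / 4 = 17/4 = 4.25
  mean(B) = (8 + 7 + 7 + 5) / 4 = 27/4 = 6.75
  mean(C) = (1 + 2 + 2 + 8) / 4 = 13/4 = 3.25

Step 2 — sample variances and covariances s[i,j] = (1/(n-1)) · Σ_k (x_{k,i} - mean_i) · (x_{k,j} - mean_j), with n-1 = 3:
  s[A,A] = ((-1.25)·(-1.25) + (2.75)·(2.75) + (0.75)·(0.75) + (-2.25)·(-2.25)) / 3 = 14.75/3 = 4.9167
  s[A,B] = ((-1.25)·(1.25) + (2.75)·(0.25) + (0.75)·(0.25) + (-2.25)·(-1.75)) / 3 = 3.25/3 = 1.0833
  s[A,C] = ((-1.25)·(-2.25) + (2.75)·(-1.25) + (0.75)·(-1.25) + (-2.25)·(4.75)) / 3 = -12.25/3 = -4.0833
  s[B,B] = ((1.25)·(1.25) + (0.25)·(0.25) + (0.25)·(0.25) + (-1.75)·(-1.75)) / 3 = 4.75/3 = 1.5833
  s[B,C] = ((1.25)·(-2.25) + (0.25)·(-1.25) + (0.25)·(-1.25) + (-1.75)·(4.75)) / 3 = -11.75/3 = -3.9167
  s[C,C] = ((-2.25)·(-2.25) + (-1.25)·(-1.25) + (-1.25)·(-1.25) + (4.75)·(4.75)) / 3 = 30.75/3 = 10.25
  Sample standard deviations s_i = √(s[i,i]):
  s(A) = √(4.9167) = 2.2174
  s(B) = √(1.5833) = 1.2583
  s(C) = √(10.25) = 3.2016

Step 3 — r_{ij} = s_{ij} / (s_i · s_j):
  r[A,A] = 1 (diagonal).
  r[A,B] = 1.0833 / (2.2174 · 1.2583) = 1.0833 / 2.7901 = 0.3883
  r[A,C] = -4.0833 / (2.2174 · 3.2016) = -4.0833 / 7.099 = -0.5752
  r[B,B] = 1 (diagonal).
  r[B,C] = -3.9167 / (1.2583 · 3.2016) = -3.9167 / 4.0285 = -0.9722
  r[C,C] = 1 (diagonal).

R is symmetric with unit diagonal. Assembling:

R = [[1, 0.3883, -0.5752],
 [0.3883, 1, -0.9722],
 [-0.5752, -0.9722, 1]]


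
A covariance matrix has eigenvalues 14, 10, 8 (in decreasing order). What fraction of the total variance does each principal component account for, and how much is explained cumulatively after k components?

Step 1 — total variance = trace(Sigma) = Σ λ_i = 14 + 10 + 8 = 32.

Step 2 — fraction explained by component i = λ_i / Σ λ:
  PC1: 14/32 = 0.4375
  PC2: 10/32 = 0.3125
  PC3: 8/32 = 0.25

Step 3 — cumulative fraction after k components = (λ_1 + ... + λ_k) / Σ λ:
  k = 1: 14/32 = 0.4375
  k = 2: (14 + 10)/32 = 24/32 = 0.75
  k = 3: (14 + 10 + 8)/32 = 32/32 = 1

Summary (fraction, with percent):

explained: PC1 0.4375 (43.75%), PC2 0.3125 (31.25%), PC3 0.25 (25%);  cumulative: 0.4375, 0.75, 1


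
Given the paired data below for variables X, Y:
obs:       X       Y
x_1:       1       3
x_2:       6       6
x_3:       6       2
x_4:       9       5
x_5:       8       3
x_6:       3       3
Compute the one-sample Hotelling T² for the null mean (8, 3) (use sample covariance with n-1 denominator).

Step 1 — sample mean vector:
  mean(X) = (1 + 6 + 6 + 9 + 8 + 3) / 6 = 33/6 = 5.5
  mean(Y) = (3 + 6 + 2 + 5 + 3 + 3) / 6 = 22/6 = 3.6667
  x̄ = (5.5, 3.6667),  deviation x̄ - mu_0 = (5.5, 3.6667) - (8, 3) = (-2.5, 0.6667).

Step 2 — sample covariance matrix, S[i,j] = (1/(n-1)) · Σ_k (x_{k,i} - mean_i) · (x_{k,j} - mean_j), divisor n-1 = 5:
  S[X,X] = ((-4.5)·(-4.5) + (0.5)·(0.5) + (0.5)·(0.5) + (3.5)·(3.5) + (2.5)·(2.5) + (-2.5)·(-2.5)) / 5 = 45.5/5 = 9.1
  S[X,Y] = ((-4.5)·(-0.6667) + (0.5)·(2.3333) + (0.5)·(-1.6667) + (3.5)·(1.3333) + (2.5)·(-0.6667) + (-2.5)·(-0.6667)) / 5 = 8/5 = 1.6
  S[Y,Y] = ((-0.6667)·(-0.6667) + (2.3333)·(2.3333) + (-1.6667)·(-1.6667) + (1.3333)·(1.3333) + (-0.6667)·(-0.6667) + (-0.6667)·(-0.6667)) / 5 = 11.3333/5 = 2.2667
  S = [[9.1, 1.6],
 [1.6, 2.2667]].

Step 3 — invert S. det(S) = 9.1·2.2667 - (1.6)² = 18.0667.
  S^{-1} = (1/det) · [[d, -b], [-b, a]] = [[0.1255, -0.0886],
 [-0.0886, 0.5037]].

Step 4 — quadratic form (x̄ - mu_0)^T · S^{-1} · (x̄ - mu_0):
  S^{-1} · (x̄ - mu_0) = (-0.3727, 0.5572),
  (x̄ - mu_0)^T · [...] = (-2.5)·(-0.3727) + (0.6667)·(0.5572) = 1.3032.

Step 5 — scale by n: T² = 6 · 1.3032 = 7.8192.

T² ≈ 7.8192
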